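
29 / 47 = 0.62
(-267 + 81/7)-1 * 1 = -1795/7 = -256.43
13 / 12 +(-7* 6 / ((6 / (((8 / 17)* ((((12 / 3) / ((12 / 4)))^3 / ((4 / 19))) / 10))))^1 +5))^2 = 9105620677 / 1182067500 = 7.70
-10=-10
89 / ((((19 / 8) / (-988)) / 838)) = -31026112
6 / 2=3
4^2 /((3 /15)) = 80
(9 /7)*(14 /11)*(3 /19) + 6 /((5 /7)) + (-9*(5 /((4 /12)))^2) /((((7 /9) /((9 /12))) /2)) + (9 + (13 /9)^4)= -372752366083 /95987430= -3883.35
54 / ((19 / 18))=972 / 19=51.16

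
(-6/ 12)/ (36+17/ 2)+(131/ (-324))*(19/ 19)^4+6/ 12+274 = 7903499/ 28836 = 274.08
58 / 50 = 29 / 25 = 1.16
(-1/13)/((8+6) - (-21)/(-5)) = -5/637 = -0.01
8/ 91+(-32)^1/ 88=-276/ 1001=-0.28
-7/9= -0.78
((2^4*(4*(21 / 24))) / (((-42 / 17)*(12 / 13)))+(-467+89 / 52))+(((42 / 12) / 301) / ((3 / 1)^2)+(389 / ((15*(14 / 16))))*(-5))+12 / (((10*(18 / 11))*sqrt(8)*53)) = -29959487 / 46956+11*sqrt(2) / 3180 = -638.03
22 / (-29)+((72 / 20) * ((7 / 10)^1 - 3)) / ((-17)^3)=-0.76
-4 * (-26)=104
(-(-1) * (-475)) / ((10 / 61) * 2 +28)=-28975 / 1728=-16.77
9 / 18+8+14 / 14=19 / 2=9.50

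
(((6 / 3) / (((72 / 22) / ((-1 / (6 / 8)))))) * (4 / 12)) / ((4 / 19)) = -209 / 162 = -1.29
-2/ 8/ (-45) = 1/ 180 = 0.01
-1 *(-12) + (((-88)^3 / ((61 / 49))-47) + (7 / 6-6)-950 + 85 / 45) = -602143067 / 1098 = -548399.88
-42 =-42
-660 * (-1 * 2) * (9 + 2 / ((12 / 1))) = 12100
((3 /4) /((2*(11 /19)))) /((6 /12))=57 /44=1.30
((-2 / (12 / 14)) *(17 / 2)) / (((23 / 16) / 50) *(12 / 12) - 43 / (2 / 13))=47600 / 670731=0.07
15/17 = 0.88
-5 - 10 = -15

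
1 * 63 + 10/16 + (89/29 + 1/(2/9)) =16517/232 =71.19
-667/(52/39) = -2001/4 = -500.25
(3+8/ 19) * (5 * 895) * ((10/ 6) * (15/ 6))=7271875/ 114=63788.38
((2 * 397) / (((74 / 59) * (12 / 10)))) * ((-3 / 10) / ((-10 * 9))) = 23423 / 13320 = 1.76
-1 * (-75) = 75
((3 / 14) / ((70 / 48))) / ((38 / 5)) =18 / 931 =0.02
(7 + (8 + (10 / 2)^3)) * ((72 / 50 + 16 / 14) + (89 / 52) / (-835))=3922053 / 10855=361.31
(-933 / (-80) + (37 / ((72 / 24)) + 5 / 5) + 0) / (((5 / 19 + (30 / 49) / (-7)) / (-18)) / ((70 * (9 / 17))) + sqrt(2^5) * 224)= 28765557195291 / 7015482620501820370060 + 24463983584677408128 * sqrt(2) / 1753870655125455092515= 0.02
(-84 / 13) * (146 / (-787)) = 12264 / 10231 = 1.20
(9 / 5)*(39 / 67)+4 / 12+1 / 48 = 22543 / 16080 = 1.40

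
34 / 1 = 34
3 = 3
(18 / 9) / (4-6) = -1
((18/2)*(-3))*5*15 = -2025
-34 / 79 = -0.43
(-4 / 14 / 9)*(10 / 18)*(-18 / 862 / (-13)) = -10 / 352989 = -0.00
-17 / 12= -1.42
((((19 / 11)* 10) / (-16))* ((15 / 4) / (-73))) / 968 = 1425 / 24873728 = 0.00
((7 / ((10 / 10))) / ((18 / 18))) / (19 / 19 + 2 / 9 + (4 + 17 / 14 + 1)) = 0.94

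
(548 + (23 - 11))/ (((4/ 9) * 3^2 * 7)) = 20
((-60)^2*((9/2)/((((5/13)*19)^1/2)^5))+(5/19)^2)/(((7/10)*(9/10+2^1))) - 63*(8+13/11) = -15652044301043/27645645335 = -566.17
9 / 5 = 1.80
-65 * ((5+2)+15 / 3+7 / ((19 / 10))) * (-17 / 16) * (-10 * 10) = -4116125 / 38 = -108319.08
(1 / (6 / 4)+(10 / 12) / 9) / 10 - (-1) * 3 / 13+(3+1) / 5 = 7769 / 7020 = 1.11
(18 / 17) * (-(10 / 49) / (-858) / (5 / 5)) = 30 / 119119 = 0.00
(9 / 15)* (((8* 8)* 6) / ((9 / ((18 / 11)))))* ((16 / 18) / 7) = 2048 / 385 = 5.32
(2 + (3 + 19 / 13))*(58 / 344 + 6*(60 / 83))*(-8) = -10806936 / 46397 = -232.92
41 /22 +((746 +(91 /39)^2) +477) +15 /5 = 244195 /198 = 1233.31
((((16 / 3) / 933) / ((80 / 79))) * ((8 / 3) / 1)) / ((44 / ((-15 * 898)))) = -141884 / 30789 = -4.61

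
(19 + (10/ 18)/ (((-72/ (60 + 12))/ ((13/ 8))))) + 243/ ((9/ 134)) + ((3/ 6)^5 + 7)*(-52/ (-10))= 528863/ 144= 3672.66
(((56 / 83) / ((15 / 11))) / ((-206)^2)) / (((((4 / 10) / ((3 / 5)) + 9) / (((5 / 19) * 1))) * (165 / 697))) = 9758 / 7277720955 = 0.00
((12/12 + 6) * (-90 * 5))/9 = -350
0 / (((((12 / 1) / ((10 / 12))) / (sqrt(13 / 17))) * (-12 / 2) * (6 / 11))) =0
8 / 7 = 1.14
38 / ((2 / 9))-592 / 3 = -79 / 3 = -26.33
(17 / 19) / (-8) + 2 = 287 / 152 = 1.89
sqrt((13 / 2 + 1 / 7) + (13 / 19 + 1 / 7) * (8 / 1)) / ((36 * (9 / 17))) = 17 * sqrt(938182) / 86184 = 0.19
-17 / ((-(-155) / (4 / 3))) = -68 / 465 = -0.15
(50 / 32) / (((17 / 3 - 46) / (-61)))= 4575 / 1936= 2.36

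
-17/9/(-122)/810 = 17/889380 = 0.00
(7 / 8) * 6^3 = 189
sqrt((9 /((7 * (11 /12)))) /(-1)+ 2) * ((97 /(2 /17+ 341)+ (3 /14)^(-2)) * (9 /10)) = 76763 * sqrt(3542) /297682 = 15.35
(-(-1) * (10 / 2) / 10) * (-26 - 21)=-47 / 2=-23.50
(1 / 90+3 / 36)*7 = 119 / 180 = 0.66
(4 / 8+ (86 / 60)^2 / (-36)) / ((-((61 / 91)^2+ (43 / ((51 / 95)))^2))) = -34344942359 / 497507718765600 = -0.00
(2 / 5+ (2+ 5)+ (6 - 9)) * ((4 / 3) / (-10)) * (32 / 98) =-704 / 3675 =-0.19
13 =13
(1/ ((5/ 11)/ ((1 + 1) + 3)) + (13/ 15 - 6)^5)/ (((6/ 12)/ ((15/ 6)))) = -2698431032/ 151875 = -17767.45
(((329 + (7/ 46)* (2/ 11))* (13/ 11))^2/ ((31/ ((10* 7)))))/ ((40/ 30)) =61482552473160/ 240097759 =256073.00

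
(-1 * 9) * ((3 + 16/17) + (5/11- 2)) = -4032/187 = -21.56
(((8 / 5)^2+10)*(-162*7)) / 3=-118692 / 25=-4747.68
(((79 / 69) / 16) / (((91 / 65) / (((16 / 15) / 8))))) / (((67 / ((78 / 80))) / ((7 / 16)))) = 1027 / 23669760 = 0.00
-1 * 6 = -6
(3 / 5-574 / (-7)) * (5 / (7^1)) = 59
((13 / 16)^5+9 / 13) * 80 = 71319965 / 851968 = 83.71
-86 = -86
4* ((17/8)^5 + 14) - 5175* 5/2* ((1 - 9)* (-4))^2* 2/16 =-1655770.68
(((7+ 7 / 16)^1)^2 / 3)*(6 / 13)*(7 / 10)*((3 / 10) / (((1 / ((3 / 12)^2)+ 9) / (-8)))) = -297381 / 520000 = -0.57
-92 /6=-46 /3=-15.33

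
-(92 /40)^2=-529 /100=-5.29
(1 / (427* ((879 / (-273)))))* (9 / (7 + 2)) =-13 / 17873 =-0.00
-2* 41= -82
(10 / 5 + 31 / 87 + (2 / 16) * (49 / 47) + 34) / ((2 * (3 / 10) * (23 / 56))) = 41774285 / 282141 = 148.06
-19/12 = -1.58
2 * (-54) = -108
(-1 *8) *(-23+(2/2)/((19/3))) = 182.74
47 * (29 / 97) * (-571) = -778273 / 97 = -8023.43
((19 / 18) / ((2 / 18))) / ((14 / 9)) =171 / 28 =6.11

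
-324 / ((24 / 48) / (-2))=1296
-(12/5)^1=-12/5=-2.40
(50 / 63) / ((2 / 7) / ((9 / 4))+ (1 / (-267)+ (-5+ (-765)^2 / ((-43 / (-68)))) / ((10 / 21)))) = 15308 / 37486017365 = 0.00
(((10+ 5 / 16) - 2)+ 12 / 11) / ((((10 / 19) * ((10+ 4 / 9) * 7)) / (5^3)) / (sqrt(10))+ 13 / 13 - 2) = -151230796875 / 15930146672 - 2327716125 * sqrt(10) / 7965073336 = -10.42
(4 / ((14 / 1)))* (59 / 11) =118 / 77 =1.53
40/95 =8/19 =0.42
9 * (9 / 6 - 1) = 9 / 2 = 4.50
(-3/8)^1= -3/8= -0.38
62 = 62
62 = 62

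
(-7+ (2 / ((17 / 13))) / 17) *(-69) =137793 / 289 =476.79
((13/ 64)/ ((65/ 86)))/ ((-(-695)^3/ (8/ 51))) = 43/ 342416422500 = 0.00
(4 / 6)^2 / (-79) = -4 / 711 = -0.01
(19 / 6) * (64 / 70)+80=8704 / 105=82.90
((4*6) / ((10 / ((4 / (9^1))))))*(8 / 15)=128 / 225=0.57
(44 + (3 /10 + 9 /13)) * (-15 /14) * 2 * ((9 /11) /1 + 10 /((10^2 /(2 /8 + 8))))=-12686481 /80080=-158.42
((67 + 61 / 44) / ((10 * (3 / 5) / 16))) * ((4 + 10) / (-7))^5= -64192 / 11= -5835.64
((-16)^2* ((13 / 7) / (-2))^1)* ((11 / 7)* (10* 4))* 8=-5857280 / 49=-119536.33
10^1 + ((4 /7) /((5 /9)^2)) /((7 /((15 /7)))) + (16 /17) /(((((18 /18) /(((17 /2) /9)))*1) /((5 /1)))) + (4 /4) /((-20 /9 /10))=324481 /30870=10.51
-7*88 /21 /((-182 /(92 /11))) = 368 /273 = 1.35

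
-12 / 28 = -3 / 7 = -0.43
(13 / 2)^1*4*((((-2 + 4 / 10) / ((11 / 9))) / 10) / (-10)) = 468 / 1375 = 0.34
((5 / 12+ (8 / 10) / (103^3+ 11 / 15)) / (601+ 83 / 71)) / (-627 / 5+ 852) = 7273481755 / 7637770949814936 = 0.00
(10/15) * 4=8/3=2.67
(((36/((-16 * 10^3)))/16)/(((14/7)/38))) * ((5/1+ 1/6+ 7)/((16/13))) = -54093/2048000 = -0.03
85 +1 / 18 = 85.06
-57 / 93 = -19 / 31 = -0.61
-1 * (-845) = 845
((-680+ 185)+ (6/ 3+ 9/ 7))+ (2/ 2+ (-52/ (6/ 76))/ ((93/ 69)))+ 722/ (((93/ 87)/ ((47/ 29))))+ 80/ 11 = 877333/ 7161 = 122.52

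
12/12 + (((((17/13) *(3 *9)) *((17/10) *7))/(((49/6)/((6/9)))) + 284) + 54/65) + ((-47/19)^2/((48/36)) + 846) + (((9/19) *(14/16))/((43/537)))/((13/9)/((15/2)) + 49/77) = 81864940466241/69556079320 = 1176.96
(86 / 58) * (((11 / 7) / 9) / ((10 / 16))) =3784 / 9135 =0.41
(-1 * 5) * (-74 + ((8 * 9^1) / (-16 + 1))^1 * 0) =370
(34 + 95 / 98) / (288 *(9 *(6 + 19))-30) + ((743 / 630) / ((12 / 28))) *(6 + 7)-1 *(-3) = 2215082801 / 57127140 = 38.77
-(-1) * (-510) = -510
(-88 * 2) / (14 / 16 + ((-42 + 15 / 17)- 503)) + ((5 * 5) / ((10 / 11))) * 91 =369822277 / 147762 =2502.82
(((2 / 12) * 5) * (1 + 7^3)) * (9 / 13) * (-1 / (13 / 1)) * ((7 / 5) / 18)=-602 / 507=-1.19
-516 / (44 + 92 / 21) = -2709 / 254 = -10.67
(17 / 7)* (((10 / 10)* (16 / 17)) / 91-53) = -81975 / 637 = -128.69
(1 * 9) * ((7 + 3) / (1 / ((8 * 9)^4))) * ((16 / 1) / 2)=19349176320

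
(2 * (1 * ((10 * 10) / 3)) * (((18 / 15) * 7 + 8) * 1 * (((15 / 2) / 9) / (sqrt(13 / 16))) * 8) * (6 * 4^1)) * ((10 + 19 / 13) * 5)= 1563904000 * sqrt(13) / 507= 11121767.38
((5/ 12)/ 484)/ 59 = 0.00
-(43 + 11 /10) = -441 /10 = -44.10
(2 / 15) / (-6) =-1 / 45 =-0.02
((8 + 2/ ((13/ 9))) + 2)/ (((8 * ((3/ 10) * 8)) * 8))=185/ 2496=0.07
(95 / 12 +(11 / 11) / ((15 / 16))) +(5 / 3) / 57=30823 / 3420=9.01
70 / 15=4.67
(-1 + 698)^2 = 485809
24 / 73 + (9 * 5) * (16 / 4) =13164 / 73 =180.33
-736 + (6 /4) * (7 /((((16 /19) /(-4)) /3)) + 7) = -7001 /8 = -875.12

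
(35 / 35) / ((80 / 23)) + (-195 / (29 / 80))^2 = 19468819343 / 67280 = 289370.09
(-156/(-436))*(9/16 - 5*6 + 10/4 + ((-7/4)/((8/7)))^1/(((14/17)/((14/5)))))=-200577/17440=-11.50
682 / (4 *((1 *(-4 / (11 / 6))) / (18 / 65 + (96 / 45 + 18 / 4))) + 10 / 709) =-1433448401 / 2624851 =-546.11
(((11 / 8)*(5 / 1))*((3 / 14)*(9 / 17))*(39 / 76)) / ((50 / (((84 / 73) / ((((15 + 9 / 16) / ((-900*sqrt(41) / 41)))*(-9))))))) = 115830*sqrt(41) / 80239337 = 0.01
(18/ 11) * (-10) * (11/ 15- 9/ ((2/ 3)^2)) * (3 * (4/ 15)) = 14052/ 55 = 255.49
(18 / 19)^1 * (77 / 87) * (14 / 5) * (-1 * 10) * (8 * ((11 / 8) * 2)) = -284592 / 551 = -516.50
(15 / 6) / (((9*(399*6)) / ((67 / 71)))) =335 / 3059532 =0.00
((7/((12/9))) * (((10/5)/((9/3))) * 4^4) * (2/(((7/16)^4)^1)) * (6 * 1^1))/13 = 100663296/4459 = 22575.31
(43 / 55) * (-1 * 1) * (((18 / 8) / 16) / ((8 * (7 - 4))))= -0.00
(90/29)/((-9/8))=-2.76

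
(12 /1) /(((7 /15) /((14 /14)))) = 180 /7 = 25.71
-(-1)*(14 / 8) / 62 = 7 / 248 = 0.03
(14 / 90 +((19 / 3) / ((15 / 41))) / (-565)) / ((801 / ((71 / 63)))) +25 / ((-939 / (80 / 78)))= -0.03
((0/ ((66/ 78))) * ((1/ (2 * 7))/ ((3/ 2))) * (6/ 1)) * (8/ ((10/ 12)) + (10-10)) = 0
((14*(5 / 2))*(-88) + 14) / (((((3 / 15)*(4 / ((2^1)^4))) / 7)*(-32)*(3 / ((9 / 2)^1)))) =160965 / 8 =20120.62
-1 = -1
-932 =-932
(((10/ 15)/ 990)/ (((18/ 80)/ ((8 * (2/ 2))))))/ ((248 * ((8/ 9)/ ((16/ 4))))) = 4/ 9207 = 0.00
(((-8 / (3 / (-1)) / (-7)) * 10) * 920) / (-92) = 800 / 21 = 38.10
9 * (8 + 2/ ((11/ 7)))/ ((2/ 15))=625.91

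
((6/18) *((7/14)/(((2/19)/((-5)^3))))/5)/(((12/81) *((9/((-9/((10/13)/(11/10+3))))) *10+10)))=-455715/13856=-32.89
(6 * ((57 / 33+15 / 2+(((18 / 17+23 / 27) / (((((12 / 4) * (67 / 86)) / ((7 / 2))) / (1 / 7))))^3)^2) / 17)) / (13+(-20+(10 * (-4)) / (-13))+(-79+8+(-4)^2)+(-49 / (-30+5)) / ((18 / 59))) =-81410667038771227006447863837172250 / 1311698907881070266761248857833884357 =-0.06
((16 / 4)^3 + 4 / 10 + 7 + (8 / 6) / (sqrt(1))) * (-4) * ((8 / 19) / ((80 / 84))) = -61096 / 475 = -128.62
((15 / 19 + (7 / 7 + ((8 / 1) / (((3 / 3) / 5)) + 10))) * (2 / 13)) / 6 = 328 / 247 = 1.33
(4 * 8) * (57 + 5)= 1984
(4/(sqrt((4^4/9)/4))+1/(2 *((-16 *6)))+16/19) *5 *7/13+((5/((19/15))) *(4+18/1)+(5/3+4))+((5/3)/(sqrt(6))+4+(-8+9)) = 5 *sqrt(6)/18+1640877/15808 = 104.48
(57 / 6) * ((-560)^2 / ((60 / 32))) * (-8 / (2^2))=-3177813.33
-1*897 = -897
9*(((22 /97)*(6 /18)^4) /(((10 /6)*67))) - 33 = -3216983 /97485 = -33.00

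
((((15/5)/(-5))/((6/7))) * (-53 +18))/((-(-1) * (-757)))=-49/1514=-0.03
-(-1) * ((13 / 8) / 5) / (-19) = -13 / 760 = -0.02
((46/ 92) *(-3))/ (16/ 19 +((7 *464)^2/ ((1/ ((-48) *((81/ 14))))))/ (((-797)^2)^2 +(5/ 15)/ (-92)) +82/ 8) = -4231808087966290/ 31272622379011099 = -0.14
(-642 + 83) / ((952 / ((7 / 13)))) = -43 / 136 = -0.32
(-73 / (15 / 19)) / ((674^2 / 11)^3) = -1846097 / 1406211477311048640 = -0.00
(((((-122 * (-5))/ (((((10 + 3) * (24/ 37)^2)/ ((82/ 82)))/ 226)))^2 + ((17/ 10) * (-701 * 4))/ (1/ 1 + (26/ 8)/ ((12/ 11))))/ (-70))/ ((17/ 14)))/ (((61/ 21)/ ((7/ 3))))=-104174660687927340763/ 17352570643200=-6003413.72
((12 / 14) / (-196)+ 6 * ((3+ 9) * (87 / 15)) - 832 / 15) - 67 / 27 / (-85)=570170933 / 1574370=362.16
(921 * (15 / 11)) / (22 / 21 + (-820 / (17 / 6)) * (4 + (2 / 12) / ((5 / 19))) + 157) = -4931955 / 4645223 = -1.06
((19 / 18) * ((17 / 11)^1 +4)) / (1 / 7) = 8113 / 198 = 40.97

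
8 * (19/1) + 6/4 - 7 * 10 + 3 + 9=191/2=95.50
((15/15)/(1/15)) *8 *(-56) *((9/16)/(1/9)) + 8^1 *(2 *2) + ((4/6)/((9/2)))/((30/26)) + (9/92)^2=-116507672027/3427920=-33987.86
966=966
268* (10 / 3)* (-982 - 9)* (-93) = 82332280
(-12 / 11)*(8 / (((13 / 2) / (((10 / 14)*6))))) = -5760 / 1001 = -5.75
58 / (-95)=-58 / 95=-0.61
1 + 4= 5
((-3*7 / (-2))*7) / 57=49 / 38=1.29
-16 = -16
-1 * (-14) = 14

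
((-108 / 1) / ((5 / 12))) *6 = -7776 / 5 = -1555.20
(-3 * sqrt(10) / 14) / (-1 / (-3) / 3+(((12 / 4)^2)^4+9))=-27 * sqrt(10) / 827834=-0.00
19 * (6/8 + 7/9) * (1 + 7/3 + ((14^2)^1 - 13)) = 584155/108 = 5408.84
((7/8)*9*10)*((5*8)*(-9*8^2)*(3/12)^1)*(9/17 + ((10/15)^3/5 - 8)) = 57150240/17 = 3361778.82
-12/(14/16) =-13.71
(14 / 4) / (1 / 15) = 52.50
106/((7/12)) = 1272/7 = 181.71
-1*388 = -388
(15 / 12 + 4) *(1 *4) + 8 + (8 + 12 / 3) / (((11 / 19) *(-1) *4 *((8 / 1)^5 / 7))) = 10452593 / 360448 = 29.00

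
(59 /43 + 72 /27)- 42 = -4897 /129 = -37.96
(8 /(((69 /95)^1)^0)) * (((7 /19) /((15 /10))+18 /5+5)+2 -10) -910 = -257422 /285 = -903.24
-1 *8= -8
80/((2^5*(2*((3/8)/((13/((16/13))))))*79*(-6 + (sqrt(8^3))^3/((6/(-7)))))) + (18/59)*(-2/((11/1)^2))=-18703987725249/3709115443383856- 757120*sqrt(2)/32472295169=-0.01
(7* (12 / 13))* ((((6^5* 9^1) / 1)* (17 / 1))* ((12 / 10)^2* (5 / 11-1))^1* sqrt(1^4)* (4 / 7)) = -3450377.60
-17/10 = -1.70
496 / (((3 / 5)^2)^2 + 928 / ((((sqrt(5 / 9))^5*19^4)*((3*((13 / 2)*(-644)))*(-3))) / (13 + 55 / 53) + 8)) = 202456031203555018282958510000 / 52899801282134562581216901- 8057696086132420000000000*sqrt(5) / 52899801282134562581216901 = 3826.82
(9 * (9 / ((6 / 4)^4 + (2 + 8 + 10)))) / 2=648 / 401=1.62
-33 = -33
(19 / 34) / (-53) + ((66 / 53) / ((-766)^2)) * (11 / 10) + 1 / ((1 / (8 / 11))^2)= 165801856501 / 319843629380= 0.52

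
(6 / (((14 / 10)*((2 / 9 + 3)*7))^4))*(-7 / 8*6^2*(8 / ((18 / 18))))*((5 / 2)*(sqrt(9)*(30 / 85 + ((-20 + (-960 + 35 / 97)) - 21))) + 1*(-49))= 11.48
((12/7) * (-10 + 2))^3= -884736/343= -2579.41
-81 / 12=-27 / 4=-6.75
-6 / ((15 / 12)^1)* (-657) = 15768 / 5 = 3153.60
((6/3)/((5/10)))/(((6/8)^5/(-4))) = -16384/243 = -67.42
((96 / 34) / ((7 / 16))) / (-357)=-256 / 14161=-0.02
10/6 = 5/3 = 1.67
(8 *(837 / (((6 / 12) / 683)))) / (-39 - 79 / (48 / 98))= -219521664 / 4807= -45667.08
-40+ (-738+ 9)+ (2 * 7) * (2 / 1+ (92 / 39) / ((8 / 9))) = -9150 / 13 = -703.85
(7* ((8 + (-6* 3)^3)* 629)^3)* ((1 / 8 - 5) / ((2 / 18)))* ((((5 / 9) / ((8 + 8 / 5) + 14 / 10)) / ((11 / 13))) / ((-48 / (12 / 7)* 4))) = -973607765727845713920 / 121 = -8046345171304510032.40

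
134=134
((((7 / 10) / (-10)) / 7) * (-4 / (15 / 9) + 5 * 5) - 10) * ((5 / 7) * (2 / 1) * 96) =-245424 / 175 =-1402.42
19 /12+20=259 /12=21.58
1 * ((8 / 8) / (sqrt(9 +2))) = sqrt(11) / 11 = 0.30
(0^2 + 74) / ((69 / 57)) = 1406 / 23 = 61.13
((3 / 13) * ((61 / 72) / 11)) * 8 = 61 / 429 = 0.14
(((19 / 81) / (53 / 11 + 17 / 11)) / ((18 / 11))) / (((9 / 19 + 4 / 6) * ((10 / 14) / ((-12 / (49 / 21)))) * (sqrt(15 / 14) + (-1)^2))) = 87362 / 43875 - 43681 * sqrt(210) / 307125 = -0.07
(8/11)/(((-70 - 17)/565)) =-4520/957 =-4.72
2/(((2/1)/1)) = 1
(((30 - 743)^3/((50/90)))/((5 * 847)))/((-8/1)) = 19257.40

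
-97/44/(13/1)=-97/572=-0.17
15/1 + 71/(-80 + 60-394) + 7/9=6461/414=15.61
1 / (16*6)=1 / 96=0.01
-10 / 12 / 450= -1 / 540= -0.00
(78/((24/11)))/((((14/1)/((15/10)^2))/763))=140283/32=4383.84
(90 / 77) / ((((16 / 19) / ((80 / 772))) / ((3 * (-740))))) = -4745250 / 14861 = -319.31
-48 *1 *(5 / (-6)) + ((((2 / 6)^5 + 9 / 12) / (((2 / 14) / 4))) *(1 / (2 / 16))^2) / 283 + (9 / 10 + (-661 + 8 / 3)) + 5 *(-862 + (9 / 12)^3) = -108281990173 / 22006080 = -4920.55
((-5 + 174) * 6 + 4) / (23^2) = 1018 / 529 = 1.92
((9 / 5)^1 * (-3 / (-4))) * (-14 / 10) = -189 / 100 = -1.89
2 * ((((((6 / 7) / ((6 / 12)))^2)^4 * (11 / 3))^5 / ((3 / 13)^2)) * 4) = 1463326293699687198537677866174045508958941085696 / 6366805760909027985741435139224001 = 229836804930383.04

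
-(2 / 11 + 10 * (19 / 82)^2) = -26579 / 36982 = -0.72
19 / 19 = 1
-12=-12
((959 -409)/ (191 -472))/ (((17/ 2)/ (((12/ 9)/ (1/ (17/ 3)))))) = -4400/ 2529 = -1.74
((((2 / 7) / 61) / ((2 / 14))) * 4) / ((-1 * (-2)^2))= -2 / 61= -0.03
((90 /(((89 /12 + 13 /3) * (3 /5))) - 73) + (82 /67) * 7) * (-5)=813495 /3149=258.33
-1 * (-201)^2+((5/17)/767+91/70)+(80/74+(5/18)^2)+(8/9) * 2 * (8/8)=-31572400028587/781557660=-40396.76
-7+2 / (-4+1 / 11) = -323 / 43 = -7.51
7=7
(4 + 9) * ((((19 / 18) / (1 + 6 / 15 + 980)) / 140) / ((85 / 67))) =16549 / 210215880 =0.00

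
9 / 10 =0.90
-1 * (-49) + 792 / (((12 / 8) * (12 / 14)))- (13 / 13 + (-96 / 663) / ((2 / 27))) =665.95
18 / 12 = 3 / 2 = 1.50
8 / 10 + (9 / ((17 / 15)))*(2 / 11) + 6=7708 / 935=8.24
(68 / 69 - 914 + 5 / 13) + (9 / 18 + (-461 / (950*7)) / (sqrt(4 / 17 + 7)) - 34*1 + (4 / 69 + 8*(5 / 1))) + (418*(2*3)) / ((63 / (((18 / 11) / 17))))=-64205201 / 71162 - 461*sqrt(2091) / 817950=-902.27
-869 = -869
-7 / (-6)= 1.17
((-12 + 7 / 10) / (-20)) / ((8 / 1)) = 113 / 1600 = 0.07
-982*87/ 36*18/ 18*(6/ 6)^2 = -14239/ 6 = -2373.17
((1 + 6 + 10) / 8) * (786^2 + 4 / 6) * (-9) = -47261445 / 4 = -11815361.25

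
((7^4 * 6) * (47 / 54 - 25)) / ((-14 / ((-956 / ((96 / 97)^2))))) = -1005032035679 / 41472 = -24233990.06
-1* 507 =-507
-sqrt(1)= -1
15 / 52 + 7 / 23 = 0.59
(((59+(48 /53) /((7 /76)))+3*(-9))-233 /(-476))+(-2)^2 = 1168621 /25228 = 46.32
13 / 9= 1.44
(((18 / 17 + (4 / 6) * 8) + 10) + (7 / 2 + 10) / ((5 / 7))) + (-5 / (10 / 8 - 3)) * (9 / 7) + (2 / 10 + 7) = 1153679 / 24990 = 46.17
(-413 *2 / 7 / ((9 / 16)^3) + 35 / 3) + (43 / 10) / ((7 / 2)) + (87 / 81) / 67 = -1111332281 / 1709505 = -650.09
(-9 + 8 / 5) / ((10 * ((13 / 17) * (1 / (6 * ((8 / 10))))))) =-7548 / 1625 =-4.64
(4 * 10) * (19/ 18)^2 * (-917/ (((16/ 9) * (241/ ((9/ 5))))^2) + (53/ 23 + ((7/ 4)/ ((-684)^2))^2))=267628990466769761279/ 2624364390998661120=101.98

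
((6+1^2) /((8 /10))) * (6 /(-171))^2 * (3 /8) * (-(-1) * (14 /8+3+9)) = 0.06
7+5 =12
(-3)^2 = 9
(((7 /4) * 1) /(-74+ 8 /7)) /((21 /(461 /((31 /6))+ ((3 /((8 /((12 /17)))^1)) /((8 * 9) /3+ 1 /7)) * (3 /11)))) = -81589039 /799429488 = -0.10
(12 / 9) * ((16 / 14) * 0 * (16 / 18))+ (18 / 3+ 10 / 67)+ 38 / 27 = 13670 / 1809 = 7.56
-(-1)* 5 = 5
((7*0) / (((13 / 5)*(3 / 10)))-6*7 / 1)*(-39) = 1638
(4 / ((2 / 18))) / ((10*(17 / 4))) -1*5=-353 / 85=-4.15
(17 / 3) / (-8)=-17 / 24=-0.71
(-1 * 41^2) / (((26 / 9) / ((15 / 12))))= -75645 / 104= -727.36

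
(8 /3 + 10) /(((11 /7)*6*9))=133 /891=0.15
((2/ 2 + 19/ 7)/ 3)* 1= 26/ 21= 1.24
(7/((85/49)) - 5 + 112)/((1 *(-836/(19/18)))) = -143/1020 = -0.14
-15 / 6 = -5 / 2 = -2.50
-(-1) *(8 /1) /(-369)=-0.02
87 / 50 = 1.74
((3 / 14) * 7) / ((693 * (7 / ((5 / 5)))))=1 / 3234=0.00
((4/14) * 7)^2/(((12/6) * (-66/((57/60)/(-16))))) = 19/10560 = 0.00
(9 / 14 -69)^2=915849 / 196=4672.70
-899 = -899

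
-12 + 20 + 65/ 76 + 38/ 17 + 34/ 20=82627/ 6460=12.79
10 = 10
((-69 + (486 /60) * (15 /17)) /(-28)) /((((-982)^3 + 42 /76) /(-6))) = 119871 /8564362018394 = 0.00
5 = 5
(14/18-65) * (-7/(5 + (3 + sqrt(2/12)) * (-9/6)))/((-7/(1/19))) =2312/171 + 1156 * sqrt(6)/171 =30.08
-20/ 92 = -5/ 23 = -0.22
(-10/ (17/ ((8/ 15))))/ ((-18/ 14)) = 112/ 459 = 0.24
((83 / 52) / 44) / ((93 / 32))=166 / 13299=0.01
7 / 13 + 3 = 46 / 13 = 3.54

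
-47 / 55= -0.85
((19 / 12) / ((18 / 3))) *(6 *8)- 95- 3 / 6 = -497 / 6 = -82.83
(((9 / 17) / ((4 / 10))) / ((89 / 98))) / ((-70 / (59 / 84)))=-177 / 12104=-0.01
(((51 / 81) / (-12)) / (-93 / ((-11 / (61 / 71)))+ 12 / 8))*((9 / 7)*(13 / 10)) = -13277 / 1326780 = -0.01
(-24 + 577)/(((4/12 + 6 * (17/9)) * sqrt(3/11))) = 79 * sqrt(33)/5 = 90.76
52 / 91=4 / 7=0.57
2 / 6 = 1 / 3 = 0.33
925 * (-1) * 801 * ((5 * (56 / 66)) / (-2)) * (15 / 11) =259323750 / 121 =2143171.49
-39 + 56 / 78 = -1493 / 39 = -38.28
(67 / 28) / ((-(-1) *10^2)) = 67 / 2800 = 0.02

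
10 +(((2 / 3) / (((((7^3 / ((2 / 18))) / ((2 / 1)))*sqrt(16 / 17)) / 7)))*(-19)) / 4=10 - 19*sqrt(17) / 5292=9.99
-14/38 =-7/19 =-0.37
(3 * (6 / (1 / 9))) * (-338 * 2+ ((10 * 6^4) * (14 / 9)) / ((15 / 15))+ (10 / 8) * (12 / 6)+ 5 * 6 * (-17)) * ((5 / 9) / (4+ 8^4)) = 341577 / 820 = 416.56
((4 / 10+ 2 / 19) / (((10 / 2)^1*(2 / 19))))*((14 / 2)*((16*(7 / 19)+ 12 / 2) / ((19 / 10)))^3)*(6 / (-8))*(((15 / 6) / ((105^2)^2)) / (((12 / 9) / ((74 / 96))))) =-53387189 / 3630765866175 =-0.00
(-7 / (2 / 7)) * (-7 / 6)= 343 / 12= 28.58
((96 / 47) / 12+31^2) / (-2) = -45175 / 94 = -480.59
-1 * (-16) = 16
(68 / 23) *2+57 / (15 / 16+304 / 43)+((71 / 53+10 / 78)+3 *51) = 43868658359 / 261903369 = 167.50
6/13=0.46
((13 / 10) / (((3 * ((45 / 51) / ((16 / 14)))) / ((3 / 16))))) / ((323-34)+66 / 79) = 17459 / 48083700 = 0.00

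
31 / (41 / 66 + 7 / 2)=1023 / 136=7.52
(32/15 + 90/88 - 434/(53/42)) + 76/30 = -2366293/6996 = -338.24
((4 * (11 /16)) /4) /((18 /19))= 209 /288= 0.73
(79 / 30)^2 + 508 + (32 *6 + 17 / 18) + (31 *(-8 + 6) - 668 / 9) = 571.66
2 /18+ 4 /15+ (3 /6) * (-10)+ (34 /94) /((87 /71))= -265399 /61335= -4.33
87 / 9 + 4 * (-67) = -775 / 3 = -258.33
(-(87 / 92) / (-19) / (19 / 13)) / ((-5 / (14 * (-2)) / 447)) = 3538899 / 41515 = 85.24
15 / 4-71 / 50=233 / 100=2.33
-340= -340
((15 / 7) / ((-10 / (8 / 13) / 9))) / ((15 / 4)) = -144 / 455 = -0.32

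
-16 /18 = -8 /9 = -0.89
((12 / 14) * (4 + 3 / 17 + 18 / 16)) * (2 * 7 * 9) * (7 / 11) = 364.36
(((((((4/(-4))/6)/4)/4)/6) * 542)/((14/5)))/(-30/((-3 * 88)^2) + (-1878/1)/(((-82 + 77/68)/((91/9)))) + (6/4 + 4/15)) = -115588275/81370911566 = -0.00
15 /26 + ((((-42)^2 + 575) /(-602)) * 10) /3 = -290525 /23478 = -12.37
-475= -475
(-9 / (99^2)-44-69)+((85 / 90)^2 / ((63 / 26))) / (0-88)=-1116423503 / 9879408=-113.01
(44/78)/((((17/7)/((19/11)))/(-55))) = -14630/663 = -22.07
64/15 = 4.27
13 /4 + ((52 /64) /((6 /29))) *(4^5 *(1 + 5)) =24131.25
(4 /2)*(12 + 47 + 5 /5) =120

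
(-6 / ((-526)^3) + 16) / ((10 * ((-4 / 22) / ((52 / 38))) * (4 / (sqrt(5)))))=-166488123373 * sqrt(5) / 55301998880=-6.73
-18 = -18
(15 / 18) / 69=0.01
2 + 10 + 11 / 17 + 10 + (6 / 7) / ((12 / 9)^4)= 349091 / 15232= 22.92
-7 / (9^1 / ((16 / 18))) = -56 / 81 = -0.69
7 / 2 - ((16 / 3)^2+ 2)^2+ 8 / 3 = -149153 / 162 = -920.70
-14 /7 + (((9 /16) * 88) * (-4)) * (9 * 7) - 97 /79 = -985701 /79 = -12477.23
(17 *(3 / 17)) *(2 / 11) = 6 / 11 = 0.55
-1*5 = -5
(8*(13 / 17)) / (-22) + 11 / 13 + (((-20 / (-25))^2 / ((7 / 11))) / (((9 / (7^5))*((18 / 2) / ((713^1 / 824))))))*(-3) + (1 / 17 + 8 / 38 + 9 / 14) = -24287486473531 / 44958063150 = -540.23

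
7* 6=42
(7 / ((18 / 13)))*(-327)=-9919 / 6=-1653.17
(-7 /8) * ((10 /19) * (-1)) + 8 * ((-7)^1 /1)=-4221 /76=-55.54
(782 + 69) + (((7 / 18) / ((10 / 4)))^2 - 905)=-109301 / 2025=-53.98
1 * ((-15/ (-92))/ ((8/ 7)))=105/ 736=0.14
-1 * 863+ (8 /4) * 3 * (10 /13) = -11159 /13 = -858.38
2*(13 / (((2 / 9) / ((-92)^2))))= 990288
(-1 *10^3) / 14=-500 / 7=-71.43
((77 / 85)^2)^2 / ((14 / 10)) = 5021863 / 10440125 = 0.48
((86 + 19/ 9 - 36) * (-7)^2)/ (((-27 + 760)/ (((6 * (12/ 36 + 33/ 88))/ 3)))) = 390677/ 79164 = 4.94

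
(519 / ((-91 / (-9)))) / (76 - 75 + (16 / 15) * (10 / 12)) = 42039 / 1547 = 27.17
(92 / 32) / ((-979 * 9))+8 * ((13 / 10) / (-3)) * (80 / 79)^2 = -1564037303 / 439915608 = -3.56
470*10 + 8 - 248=4460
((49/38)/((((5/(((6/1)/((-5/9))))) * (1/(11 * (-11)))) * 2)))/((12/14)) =373527/1900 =196.59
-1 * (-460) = 460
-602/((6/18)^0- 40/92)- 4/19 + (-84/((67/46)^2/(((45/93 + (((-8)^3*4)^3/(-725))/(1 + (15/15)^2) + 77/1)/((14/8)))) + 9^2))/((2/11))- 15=-24485622685293170354875/22546797565038950723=-1085.99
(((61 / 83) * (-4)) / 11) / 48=-61 / 10956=-0.01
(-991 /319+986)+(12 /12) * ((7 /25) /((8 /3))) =62715299 /63800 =983.00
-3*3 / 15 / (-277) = 3 / 1385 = 0.00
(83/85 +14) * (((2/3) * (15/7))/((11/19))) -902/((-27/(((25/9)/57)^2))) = 344462453312/9301181967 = 37.03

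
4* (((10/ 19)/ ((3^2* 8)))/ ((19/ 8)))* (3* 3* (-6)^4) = 51840/ 361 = 143.60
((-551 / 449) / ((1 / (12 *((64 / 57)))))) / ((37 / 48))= -356352 / 16613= -21.45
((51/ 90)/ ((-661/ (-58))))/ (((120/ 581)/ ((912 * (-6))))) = -21768908/ 16525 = -1317.33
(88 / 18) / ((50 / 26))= 572 / 225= 2.54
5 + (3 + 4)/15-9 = -53/15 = -3.53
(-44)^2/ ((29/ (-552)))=-1068672/ 29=-36850.76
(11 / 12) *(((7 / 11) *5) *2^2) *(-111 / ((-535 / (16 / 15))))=4144 / 1605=2.58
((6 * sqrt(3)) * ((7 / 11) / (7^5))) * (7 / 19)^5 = 42 * sqrt(3) / 27237089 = 0.00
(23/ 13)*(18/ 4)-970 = -25013/ 26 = -962.04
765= 765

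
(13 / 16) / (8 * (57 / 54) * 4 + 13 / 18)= 13 / 552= 0.02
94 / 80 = 47 / 40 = 1.18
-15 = -15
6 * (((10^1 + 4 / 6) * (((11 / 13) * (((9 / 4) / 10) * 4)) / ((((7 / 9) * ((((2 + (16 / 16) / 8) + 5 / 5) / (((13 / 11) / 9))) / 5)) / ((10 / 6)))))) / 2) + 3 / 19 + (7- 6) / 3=22868 / 1995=11.46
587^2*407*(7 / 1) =981677081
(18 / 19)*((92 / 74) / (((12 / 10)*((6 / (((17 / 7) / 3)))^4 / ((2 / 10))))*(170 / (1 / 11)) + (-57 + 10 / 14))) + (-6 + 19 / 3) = 0.33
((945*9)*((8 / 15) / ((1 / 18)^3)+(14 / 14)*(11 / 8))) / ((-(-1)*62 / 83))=17573189193 / 496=35429816.92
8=8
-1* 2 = -2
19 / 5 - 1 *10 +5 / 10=-57 / 10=-5.70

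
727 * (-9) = -6543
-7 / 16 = -0.44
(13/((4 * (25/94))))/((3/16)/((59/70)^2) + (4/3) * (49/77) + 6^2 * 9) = 140374806/3734663875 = 0.04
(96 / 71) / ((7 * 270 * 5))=16 / 111825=0.00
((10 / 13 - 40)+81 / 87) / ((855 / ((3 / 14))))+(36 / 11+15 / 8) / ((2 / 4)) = 113463479 / 11031020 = 10.29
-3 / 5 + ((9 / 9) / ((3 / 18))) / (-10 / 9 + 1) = -273 / 5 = -54.60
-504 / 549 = -56 / 61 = -0.92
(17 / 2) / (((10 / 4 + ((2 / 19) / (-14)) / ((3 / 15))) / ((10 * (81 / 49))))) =52326 / 917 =57.06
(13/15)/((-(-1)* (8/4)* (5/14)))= 91/75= 1.21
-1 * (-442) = 442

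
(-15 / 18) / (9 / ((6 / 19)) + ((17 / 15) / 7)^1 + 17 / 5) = -0.03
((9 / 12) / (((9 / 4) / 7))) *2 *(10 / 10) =14 / 3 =4.67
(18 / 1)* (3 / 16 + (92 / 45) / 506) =1517 / 440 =3.45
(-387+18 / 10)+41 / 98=-188543 / 490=-384.78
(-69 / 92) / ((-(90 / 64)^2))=256 / 675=0.38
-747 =-747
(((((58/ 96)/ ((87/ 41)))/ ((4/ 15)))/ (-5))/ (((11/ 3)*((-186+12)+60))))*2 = 0.00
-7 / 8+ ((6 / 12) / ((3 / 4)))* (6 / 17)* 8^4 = 130953 / 136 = 962.89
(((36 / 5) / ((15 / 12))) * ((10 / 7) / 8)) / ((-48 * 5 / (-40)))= 6 / 35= 0.17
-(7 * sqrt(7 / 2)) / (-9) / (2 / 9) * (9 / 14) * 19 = 171 * sqrt(14) / 8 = 79.98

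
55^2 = 3025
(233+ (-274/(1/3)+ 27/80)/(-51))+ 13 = 356471/1360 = 262.11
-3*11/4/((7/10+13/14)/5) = -1925/76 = -25.33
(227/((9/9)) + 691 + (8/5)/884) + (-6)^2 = 1054172/1105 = 954.00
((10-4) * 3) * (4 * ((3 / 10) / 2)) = 10.80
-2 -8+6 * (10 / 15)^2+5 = -7 / 3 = -2.33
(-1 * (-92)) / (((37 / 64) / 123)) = 724224 / 37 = 19573.62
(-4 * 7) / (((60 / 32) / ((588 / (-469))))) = 6272 / 335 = 18.72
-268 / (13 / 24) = -6432 / 13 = -494.77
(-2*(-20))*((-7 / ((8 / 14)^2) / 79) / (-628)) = 1715 / 99224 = 0.02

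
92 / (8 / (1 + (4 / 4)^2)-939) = -92 / 935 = -0.10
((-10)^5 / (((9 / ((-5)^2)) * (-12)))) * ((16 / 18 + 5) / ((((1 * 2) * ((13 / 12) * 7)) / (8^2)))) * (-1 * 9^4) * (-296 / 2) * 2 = 101658240000000 / 91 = 1117123516483.52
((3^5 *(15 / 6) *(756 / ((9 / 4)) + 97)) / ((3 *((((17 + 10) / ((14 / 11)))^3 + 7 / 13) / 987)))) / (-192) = -257262384015 / 5449506512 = -47.21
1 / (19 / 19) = 1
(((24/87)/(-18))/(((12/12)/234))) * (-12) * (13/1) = 16224/29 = 559.45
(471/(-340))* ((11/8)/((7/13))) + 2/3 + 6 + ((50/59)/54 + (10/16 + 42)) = 1388234411/30330720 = 45.77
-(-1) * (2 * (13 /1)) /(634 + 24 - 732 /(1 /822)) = -13 /300523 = -0.00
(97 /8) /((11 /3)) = 291 /88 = 3.31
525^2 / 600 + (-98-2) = 2875 / 8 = 359.38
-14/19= -0.74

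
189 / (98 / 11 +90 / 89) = 185031 / 9712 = 19.05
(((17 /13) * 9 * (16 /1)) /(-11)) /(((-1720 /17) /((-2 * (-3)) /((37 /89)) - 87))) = -2793474 /227513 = -12.28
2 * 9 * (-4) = -72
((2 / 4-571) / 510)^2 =1.25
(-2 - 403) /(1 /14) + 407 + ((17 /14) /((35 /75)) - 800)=-593919 /98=-6060.40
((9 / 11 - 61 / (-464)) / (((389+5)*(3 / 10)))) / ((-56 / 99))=-0.01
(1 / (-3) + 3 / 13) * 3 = -4 / 13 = -0.31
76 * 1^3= 76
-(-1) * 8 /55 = 8 /55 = 0.15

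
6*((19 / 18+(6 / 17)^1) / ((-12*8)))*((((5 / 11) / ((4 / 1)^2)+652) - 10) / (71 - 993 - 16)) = 48701707 / 808270848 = 0.06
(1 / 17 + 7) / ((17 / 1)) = 120 / 289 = 0.42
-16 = -16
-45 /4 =-11.25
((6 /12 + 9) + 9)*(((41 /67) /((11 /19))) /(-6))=-28823 /8844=-3.26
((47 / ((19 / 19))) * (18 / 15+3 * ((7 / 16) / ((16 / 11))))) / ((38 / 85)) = 2150109 / 9728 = 221.02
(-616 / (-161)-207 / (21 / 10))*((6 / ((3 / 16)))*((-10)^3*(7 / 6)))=244064000 / 69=3537159.42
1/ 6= 0.17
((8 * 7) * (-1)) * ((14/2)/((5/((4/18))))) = -17.42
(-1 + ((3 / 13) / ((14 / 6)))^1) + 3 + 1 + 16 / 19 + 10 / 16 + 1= 76989 / 13832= 5.57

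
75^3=421875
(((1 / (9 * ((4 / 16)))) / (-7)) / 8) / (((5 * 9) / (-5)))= 1 / 1134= 0.00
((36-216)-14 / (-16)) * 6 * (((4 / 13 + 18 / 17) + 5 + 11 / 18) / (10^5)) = -39775781 / 530400000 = -0.07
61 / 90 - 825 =-74189 / 90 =-824.32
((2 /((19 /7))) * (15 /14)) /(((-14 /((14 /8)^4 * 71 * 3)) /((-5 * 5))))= 27397125 /9728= 2816.32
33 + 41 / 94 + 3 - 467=-40473 / 94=-430.56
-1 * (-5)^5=3125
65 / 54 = 1.20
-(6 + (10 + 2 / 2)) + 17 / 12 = -187 / 12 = -15.58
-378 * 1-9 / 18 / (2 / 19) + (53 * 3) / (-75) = -384.87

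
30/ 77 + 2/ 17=664/ 1309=0.51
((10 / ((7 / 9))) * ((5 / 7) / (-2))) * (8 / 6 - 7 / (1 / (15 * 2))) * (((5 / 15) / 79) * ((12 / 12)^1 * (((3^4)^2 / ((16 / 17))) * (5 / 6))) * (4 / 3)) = 31314.66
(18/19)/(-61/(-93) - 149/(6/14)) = -837/306584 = -0.00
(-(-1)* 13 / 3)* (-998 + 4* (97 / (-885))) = -11487034 / 2655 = -4326.57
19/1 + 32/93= 1799/93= 19.34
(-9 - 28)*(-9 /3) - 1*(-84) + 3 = 198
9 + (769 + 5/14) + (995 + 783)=35789/14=2556.36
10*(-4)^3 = -640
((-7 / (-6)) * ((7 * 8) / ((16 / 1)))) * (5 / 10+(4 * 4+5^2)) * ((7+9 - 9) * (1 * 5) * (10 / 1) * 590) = 209958875 / 6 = 34993145.83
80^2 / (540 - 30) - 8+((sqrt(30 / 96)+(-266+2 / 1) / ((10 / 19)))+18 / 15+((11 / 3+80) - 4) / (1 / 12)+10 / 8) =sqrt(5) / 4+470627 / 1020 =461.96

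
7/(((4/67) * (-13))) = -469/52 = -9.02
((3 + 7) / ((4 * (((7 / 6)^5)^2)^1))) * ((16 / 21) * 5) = 4031078400 / 1977326743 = 2.04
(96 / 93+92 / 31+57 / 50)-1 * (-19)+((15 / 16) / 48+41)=417021 / 6400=65.16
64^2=4096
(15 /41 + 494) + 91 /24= 490187 /984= 498.16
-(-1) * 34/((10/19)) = 323/5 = 64.60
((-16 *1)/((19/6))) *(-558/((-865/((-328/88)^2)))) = -45.28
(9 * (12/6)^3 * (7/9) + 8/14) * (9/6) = 594/7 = 84.86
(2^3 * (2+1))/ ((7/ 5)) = 17.14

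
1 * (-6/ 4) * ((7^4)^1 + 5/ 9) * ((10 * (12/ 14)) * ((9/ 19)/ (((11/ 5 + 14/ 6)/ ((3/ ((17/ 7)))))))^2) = -62041636125/ 120604324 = -514.42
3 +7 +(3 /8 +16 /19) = 1705 /152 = 11.22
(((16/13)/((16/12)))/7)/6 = 2/91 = 0.02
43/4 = 10.75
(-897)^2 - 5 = 804604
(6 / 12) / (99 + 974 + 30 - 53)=1 / 2100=0.00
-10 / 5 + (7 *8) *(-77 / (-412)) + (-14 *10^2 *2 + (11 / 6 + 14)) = -1715383 / 618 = -2775.70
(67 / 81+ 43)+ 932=975.83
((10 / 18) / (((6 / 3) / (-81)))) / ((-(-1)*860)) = -9 / 344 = -0.03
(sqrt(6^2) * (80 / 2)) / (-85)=-48 / 17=-2.82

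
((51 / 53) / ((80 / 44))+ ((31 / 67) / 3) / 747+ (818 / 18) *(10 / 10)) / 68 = 7317013147 / 10822595760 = 0.68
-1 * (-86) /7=86 /7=12.29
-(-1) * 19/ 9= 19/ 9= 2.11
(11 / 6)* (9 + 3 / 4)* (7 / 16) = 1001 / 128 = 7.82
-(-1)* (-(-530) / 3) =530 / 3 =176.67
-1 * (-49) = 49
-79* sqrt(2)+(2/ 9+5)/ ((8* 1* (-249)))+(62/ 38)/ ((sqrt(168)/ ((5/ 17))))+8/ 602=-79* sqrt(2)+57565/ 5396328+155* sqrt(42)/ 27132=-111.68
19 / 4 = 4.75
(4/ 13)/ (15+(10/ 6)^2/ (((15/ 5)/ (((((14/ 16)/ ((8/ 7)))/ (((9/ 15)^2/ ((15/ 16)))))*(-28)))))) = -82944/ 9890855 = -0.01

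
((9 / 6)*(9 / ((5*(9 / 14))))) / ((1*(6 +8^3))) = 0.01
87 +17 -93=11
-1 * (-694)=694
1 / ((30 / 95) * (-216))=-19 / 1296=-0.01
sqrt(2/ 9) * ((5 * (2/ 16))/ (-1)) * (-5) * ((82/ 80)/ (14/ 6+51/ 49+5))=10045 * sqrt(2)/ 78784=0.18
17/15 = 1.13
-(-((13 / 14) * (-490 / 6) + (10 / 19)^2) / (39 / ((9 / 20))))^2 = -1071318361 / 1409551936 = -0.76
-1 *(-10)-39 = -29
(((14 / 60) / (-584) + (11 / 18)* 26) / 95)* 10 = 835099 / 499320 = 1.67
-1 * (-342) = 342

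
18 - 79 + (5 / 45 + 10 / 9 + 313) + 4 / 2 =2297 / 9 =255.22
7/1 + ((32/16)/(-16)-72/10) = -13/40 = -0.32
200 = 200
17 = 17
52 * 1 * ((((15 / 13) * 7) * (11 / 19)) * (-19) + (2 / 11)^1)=-50716 / 11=-4610.55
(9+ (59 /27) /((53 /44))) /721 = 15475 /1031751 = 0.01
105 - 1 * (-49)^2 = -2296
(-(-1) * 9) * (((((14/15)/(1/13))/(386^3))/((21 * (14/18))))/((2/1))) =117/2012935960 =0.00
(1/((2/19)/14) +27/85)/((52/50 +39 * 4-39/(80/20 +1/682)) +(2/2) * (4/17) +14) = 77312570/93672609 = 0.83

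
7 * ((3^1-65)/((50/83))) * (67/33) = -1206737/825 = -1462.71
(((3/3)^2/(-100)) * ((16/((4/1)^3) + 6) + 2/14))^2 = 32041/7840000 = 0.00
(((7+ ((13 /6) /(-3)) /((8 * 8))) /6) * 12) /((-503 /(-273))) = 732641 /96576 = 7.59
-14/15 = -0.93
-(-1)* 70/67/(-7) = -10/67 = -0.15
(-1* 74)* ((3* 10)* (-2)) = 4440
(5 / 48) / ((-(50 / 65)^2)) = -169 / 960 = -0.18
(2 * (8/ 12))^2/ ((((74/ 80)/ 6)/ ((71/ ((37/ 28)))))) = 2544640/ 4107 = 619.59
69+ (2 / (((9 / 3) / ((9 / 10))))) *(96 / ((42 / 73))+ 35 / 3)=6164 / 35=176.11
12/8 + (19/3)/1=47/6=7.83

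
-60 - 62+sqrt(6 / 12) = -122+sqrt(2) / 2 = -121.29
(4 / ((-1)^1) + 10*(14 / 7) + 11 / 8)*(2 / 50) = 139 / 200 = 0.70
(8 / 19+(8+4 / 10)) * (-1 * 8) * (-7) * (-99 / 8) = -580734 / 95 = -6112.99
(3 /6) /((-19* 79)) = -1 /3002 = -0.00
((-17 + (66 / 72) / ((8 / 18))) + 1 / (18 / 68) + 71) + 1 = 8761 / 144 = 60.84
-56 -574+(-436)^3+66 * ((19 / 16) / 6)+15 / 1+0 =-1326119327 / 16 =-82882457.94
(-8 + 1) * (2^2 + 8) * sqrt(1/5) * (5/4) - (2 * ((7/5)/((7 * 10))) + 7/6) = -21 * sqrt(5) - 181/150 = -48.16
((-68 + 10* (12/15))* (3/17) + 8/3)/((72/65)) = -6565/918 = -7.15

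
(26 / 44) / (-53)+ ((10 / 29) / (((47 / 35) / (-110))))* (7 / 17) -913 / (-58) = 55376349 / 13508693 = 4.10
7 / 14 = 1 / 2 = 0.50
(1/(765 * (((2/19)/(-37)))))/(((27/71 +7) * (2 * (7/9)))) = -49913/1247120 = -0.04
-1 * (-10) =10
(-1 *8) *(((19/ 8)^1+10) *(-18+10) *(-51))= -40392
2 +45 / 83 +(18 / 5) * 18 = 27947 / 415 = 67.34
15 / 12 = 5 / 4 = 1.25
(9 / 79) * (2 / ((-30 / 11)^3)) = -1331 / 118500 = -0.01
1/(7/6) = 6/7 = 0.86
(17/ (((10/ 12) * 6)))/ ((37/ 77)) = 1309/ 185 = 7.08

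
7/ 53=0.13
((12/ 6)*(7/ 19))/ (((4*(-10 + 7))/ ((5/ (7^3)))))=-5/ 5586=-0.00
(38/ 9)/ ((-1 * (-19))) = 0.22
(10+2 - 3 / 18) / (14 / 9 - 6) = -213 / 80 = -2.66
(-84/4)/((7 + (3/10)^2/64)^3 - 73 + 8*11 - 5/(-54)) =-148635648000000/2536002690112483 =-0.06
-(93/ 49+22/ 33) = -377/ 147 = -2.56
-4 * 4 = -16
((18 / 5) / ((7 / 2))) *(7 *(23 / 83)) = 828 / 415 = 2.00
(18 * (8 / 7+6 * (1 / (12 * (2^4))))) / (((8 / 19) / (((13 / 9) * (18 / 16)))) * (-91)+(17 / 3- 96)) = -134919 / 727216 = -0.19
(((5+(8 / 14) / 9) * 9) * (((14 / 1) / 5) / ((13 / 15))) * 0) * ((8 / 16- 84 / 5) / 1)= 0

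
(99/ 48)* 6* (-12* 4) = -594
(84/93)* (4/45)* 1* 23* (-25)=-12880/279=-46.16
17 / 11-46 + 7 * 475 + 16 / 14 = 252690 / 77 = 3281.69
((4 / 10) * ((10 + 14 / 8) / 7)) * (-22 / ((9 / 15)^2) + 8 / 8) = -25427 / 630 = -40.36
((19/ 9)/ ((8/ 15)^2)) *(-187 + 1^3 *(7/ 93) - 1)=-8301575/ 5952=-1394.75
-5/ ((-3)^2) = -5/ 9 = -0.56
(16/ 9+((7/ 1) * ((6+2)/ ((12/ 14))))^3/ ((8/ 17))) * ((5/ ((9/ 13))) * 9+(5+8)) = 416008112/ 9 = 46223123.56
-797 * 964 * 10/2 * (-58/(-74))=-111404660/37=-3010936.76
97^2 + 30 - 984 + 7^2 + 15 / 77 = 654823 / 77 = 8504.19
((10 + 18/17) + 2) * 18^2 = 71928/17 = 4231.06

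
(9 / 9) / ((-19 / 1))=-1 / 19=-0.05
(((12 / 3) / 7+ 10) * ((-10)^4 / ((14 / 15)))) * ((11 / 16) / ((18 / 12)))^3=153896875 / 14112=10905.39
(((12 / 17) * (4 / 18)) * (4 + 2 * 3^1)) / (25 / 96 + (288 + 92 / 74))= 94720 / 17481389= 0.01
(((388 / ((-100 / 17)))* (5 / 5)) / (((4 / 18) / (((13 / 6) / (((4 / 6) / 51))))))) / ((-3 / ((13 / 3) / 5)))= 14212731 / 1000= 14212.73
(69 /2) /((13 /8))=21.23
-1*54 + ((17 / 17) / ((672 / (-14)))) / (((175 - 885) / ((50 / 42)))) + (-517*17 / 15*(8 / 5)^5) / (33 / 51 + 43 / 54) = -12774221177870807 / 2963362500000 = -4310.72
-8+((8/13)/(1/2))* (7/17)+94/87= -123298/19227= -6.41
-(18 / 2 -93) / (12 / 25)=175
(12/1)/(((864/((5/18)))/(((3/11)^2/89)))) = 0.00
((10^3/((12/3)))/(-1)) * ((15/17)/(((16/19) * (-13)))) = 35625/1768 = 20.15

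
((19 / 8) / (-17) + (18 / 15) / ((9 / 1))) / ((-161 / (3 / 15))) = 13 / 1642200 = 0.00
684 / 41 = 16.68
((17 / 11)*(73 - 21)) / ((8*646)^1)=13 / 836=0.02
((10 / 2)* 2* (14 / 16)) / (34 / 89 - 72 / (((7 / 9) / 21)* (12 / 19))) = -3115 / 1095632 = -0.00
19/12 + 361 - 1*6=4279/12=356.58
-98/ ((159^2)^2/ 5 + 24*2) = -490/ 639129201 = -0.00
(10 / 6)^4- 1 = 544 / 81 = 6.72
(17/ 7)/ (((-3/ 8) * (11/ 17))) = -2312/ 231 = -10.01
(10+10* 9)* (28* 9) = 25200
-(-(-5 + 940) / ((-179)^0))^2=-874225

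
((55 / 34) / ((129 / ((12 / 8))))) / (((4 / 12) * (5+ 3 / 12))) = 0.01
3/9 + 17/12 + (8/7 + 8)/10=373/140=2.66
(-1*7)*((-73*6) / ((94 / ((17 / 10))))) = 26061 / 470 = 55.45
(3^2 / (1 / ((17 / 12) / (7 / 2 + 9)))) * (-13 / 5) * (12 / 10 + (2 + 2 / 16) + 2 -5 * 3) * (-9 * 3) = -6927687 / 10000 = -692.77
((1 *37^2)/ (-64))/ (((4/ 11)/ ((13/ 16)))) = -195767/ 4096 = -47.79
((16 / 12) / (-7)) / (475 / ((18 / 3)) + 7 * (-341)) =8 / 96929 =0.00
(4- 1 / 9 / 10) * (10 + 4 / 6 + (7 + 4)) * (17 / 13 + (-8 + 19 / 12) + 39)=1898033 / 648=2929.06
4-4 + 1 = 1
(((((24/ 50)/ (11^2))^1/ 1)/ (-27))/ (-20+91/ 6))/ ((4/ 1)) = 2/ 263175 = 0.00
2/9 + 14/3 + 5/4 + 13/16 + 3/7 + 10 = 17.38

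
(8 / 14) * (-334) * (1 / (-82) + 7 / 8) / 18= -47261 / 5166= -9.15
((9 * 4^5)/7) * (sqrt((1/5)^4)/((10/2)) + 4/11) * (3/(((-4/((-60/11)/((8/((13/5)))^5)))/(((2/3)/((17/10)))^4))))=216835112/1263255125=0.17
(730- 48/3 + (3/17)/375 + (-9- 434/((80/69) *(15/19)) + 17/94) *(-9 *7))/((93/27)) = 223933074669/24769000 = 9040.86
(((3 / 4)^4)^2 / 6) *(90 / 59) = 98415 / 3866624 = 0.03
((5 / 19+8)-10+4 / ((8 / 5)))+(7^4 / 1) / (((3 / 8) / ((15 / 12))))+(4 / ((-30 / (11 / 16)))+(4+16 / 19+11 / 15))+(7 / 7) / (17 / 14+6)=614826021 / 76760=8009.72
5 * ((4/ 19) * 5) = 100/ 19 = 5.26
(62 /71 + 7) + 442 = 31941 /71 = 449.87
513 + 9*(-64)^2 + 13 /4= 149521 /4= 37380.25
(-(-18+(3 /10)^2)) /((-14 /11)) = -14.07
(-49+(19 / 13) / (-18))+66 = 3959 / 234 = 16.92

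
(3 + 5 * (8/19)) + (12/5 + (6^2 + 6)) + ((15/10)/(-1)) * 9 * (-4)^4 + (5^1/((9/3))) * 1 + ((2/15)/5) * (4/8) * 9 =-4851709/1425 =-3404.71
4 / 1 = 4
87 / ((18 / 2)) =29 / 3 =9.67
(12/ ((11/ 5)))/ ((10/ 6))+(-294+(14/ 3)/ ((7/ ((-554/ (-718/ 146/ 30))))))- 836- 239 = 3503983/ 3949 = 887.31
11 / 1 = 11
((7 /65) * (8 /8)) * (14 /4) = 49 /130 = 0.38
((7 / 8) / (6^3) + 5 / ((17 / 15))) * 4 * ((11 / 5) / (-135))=-1426909 / 4957200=-0.29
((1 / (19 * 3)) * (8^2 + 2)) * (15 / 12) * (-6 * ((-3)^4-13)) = -11220 / 19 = -590.53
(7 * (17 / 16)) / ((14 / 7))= 3.72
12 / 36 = 1 / 3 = 0.33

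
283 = 283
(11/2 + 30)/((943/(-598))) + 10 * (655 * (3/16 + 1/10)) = 1860.61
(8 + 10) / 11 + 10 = 128 / 11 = 11.64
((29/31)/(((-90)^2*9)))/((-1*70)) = -29/158193000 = -0.00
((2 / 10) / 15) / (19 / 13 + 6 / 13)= 13 / 1875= 0.01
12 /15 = 4 /5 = 0.80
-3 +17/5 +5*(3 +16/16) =102/5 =20.40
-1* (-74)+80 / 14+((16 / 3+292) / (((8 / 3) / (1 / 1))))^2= 350335 / 28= 12511.96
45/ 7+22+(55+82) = 1158/ 7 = 165.43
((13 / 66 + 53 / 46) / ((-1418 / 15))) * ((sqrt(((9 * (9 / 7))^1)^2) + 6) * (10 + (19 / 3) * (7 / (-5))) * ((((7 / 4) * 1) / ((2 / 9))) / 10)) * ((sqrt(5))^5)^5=-9801562500000 * sqrt(5) / 179377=-122183780.73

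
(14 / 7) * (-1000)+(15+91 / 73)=-1983.75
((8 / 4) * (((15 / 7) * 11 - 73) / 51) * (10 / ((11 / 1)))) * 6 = -13840 / 1309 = -10.57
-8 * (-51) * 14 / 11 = 5712 / 11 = 519.27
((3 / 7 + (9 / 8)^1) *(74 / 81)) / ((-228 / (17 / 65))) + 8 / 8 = 11185679 / 11203920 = 1.00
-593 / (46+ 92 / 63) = -37359 / 2990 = -12.49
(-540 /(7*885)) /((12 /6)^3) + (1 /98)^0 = 817 /826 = 0.99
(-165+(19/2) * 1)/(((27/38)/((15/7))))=-29545/63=-468.97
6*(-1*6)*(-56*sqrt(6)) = 2016*sqrt(6) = 4938.17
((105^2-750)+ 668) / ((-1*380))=-10943 / 380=-28.80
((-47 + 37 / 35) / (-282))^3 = 19248832 / 4451411125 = 0.00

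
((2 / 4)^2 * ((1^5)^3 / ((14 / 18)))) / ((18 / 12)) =3 / 14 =0.21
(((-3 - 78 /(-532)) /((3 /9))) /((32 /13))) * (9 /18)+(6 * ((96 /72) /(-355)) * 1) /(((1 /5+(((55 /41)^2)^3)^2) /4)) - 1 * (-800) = 1859114528859139852339363515883 /2328962787472538389665424512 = 798.26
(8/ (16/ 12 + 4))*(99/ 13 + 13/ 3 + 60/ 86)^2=239.90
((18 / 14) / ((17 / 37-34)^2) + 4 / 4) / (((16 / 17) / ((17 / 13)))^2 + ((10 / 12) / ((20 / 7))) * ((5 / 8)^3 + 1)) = 38328049238016 / 33723708922813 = 1.14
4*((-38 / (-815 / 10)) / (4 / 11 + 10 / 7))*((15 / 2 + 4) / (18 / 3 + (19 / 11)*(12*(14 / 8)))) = 64372 / 227385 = 0.28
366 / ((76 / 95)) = 915 / 2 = 457.50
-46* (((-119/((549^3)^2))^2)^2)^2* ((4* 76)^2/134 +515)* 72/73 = -1194447317934213333730544/171643628563437661850500821722013977416816900459817666636377380118105114976762035958340886849246594737662153119230438061029195772322499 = -0.00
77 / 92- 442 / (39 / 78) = -81251 / 92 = -883.16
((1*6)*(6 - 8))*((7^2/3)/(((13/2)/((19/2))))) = -3724/13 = -286.46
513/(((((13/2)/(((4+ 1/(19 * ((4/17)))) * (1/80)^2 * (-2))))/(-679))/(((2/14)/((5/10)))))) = 840699/41600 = 20.21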